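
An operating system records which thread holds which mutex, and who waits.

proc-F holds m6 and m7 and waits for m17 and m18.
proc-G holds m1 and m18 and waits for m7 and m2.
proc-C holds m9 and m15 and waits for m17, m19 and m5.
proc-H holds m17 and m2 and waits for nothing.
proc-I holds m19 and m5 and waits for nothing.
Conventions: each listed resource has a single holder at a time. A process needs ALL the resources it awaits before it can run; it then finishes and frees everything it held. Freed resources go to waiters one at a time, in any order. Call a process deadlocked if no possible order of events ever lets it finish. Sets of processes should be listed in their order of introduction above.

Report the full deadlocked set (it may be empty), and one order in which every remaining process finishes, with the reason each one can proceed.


The deadlocked set is proc-F and proc-G.
Key observation: along proc-F -> proc-G -> proc-F, each member waits on what the next one holds — a deadlock; no other process is dragged down with it.
One completion order for the rest: proc-I, proc-H, proc-C.
Walking it through:
  run proc-I (it waits on nothing); releases m19 and m5
  run proc-H (it waits on nothing); releases m17 and m2
  run proc-C (all its waits — m17, m19 and m5 — are resolved); releases m9 and m15


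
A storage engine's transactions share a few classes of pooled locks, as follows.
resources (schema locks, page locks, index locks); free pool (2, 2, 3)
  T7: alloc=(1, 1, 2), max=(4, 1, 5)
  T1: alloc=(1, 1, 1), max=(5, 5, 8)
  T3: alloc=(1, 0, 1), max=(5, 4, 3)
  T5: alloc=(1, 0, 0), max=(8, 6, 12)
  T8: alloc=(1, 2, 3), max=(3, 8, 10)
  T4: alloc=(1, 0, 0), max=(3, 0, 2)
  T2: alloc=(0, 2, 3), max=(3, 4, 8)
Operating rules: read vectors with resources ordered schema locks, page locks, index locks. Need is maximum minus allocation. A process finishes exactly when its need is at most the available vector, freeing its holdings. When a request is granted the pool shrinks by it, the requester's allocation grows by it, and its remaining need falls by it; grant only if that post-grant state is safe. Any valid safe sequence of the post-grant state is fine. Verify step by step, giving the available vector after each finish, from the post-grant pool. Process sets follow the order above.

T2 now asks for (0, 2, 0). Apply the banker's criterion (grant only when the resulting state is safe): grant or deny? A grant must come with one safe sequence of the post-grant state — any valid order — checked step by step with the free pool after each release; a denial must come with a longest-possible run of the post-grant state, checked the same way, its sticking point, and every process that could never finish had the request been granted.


GRANT. The post-grant state is safe; one safe sequence: T4, T7, T2, T1, T8, T3, T5.
Key observation: granting shrinks the pool to (2, 0, 3), yet T4 still fits and the chain goes through.
Check on the post-grant state, step by step:
  pool = (2, 0, 3)
  T4: need (2, 0, 2) fits (2, 0, 3); releases (1, 0, 0), pool now (3, 0, 3)
  T7: need (3, 0, 3) fits (3, 0, 3); releases (1, 1, 2), pool now (4, 1, 5)
  T2: need (3, 0, 5) fits (4, 1, 5); releases (0, 4, 3), pool now (4, 5, 8)
  T1: need (4, 4, 7) fits (4, 5, 8); releases (1, 1, 1), pool now (5, 6, 9)
  T8: need (2, 6, 7) fits (5, 6, 9); releases (1, 2, 3), pool now (6, 8, 12)
  T3: need (4, 4, 2) fits (6, 8, 12); releases (1, 0, 1), pool now (7, 8, 13)
  T5: need (7, 6, 12) fits (7, 8, 13); releases (1, 0, 0), pool now (8, 8, 13)


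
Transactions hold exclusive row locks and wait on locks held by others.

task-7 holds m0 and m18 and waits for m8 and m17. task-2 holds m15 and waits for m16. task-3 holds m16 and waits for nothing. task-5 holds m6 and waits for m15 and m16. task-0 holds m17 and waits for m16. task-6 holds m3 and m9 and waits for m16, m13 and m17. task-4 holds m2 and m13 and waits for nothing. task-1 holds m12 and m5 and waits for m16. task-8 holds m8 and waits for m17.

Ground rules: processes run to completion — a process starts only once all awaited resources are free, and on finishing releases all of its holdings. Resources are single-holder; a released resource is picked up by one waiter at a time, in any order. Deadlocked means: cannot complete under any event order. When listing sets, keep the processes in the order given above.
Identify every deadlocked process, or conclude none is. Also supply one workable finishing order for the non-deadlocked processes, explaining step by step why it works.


The deadlocked set is empty.
Key observation: no waiting chain loops back on itself — every chain ends at a process that waits on nothing, so everyone eventually runs.
A valid finishing order for the others: task-3, task-0, task-1, task-8, task-4, task-2, task-7, task-6, task-5.
Check, step by step:
  run task-3 (it waits on nothing); releases m16
  run task-0 (all its waits — m16 — are resolved); releases m17
  run task-1 (all its waits — m16 — are resolved); releases m12 and m5
  run task-8 (all its waits — m17 — are resolved); releases m8
  run task-4 (it waits on nothing); releases m2 and m13
  run task-2 (all its waits — m16 — are resolved); releases m15
  run task-7 (all its waits — m8 and m17 — are resolved); releases m0 and m18
  run task-6 (all its waits — m16, m13 and m17 — are resolved); releases m3 and m9
  run task-5 (all its waits — m15 and m16 — are resolved); releases m6


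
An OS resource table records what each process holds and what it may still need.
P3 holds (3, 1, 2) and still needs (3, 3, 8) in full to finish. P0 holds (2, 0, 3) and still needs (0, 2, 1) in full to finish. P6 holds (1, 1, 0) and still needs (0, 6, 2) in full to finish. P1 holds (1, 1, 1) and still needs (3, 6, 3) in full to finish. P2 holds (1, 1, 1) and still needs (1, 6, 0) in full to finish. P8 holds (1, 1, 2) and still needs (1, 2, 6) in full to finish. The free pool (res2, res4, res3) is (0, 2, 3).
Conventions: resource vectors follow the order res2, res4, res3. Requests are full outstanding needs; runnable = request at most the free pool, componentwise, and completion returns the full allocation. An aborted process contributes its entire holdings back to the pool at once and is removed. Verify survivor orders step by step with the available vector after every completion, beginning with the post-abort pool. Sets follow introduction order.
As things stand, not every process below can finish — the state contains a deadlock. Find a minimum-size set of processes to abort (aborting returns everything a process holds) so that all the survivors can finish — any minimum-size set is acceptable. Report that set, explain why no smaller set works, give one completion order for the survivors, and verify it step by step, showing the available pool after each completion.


Minimum abort set: P6 and P1.
Key observation: no ordering could ever have run P2 before the abort of P6 and P1; with (2, 2, 1) back in the pool it fits at step 4.
Why nothing smaller works — every single abort fails: P3 alone leaves P6 blocked (short on res4); P0 alone leaves P6 blocked (short on res4); P6 alone leaves P1 blocked (short on res4); P1 alone leaves P6 blocked (short on res4); P2 alone leaves P6 blocked (short on res4); P8 alone leaves P6 blocked (short on res4).
Survivors finish in the order: P0, P8, P3, P2. Check, step by step (pool after the aborts first):
  pool = (2, 4, 4)
  run P0 (needs (0, 2, 1), free (2, 4, 4)); after release of (2, 0, 3) the pool is (4, 4, 7)
  run P8 (needs (1, 2, 6), free (4, 4, 7)); after release of (1, 1, 2) the pool is (5, 5, 9)
  run P3 (needs (3, 3, 8), free (5, 5, 9)); after release of (3, 1, 2) the pool is (8, 6, 11)
  run P2 (needs (1, 6, 0), free (8, 6, 11)); after release of (1, 1, 1) the pool is (9, 7, 12)


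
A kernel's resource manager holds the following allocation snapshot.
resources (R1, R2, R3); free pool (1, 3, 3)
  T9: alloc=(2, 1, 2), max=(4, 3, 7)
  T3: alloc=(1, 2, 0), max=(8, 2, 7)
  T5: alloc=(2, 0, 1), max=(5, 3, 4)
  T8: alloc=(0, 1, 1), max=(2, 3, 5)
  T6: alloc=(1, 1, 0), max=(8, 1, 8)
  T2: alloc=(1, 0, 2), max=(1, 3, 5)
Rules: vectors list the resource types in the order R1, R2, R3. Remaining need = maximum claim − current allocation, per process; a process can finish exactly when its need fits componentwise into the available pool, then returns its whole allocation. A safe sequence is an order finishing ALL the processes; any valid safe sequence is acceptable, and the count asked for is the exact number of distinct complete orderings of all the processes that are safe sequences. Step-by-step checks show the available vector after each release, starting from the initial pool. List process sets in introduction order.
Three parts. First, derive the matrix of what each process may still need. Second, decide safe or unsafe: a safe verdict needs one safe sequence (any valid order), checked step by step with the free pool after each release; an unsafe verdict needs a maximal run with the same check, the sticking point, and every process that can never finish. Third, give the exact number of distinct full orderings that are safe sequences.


(1) Need matrix, components ordered R1, R2, R3:
  T9: (2, 2, 5)
  T3: (7, 0, 7)
  T5: (3, 3, 3)
  T8: (2, 2, 4)
  T6: (7, 0, 8)
  T2: (0, 3, 3)
(2) UNSAFE.
Key observation: even finishing T2, T9, T8, T5 leaves just (6, 5, 9) free — too little R1 for any of the remaining processes.
Going as far as possible: T2, T9, T8, T5; after that, nothing fits. Check, step by step:
  pool = (1, 3, 3)
  T2: need (0, 3, 3) fits (1, 3, 3); releases (1, 0, 2), pool now (2, 3, 5)
  T9: need (2, 2, 5) fits (2, 3, 5); releases (2, 1, 2), pool now (4, 4, 7)
  T8: need (2, 2, 4) fits (4, 4, 7); releases (0, 1, 1), pool now (4, 5, 8)
  T5: need (3, 3, 3) fits (4, 5, 8); releases (2, 0, 1), pool now (6, 5, 9)
  blocked: T3 wants (7, 0, 7), pool (6, 5, 9) — not enough R1
  blocked: T6 wants (7, 0, 8), pool (6, 5, 9) — not enough R1
Never able to finish: T3 and T6.
(3) The exact count: 0 of the possible complete orderings are safe sequences.


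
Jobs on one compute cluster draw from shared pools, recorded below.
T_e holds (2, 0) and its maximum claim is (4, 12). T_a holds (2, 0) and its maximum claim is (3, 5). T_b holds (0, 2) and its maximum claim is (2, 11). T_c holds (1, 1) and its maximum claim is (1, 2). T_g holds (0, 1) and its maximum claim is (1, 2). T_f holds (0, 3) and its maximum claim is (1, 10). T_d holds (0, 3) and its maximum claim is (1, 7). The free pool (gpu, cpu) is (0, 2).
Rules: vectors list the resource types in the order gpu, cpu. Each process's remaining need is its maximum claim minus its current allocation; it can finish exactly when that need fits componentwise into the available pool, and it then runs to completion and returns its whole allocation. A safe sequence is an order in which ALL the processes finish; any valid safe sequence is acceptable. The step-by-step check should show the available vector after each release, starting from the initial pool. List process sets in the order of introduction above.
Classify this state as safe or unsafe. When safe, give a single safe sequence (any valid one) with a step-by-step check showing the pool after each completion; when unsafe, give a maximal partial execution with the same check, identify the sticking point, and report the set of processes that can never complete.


SAFE. One safe sequence: T_c, T_g, T_d, T_a, T_f, T_b, T_e.
Key observation: T_g is the earliest step where a requested resource binds exactly: need (1, 1), pool (1, 3) at its turn.
Check, step by step:
  pool = (0, 2)
  T_c needs (0, 1) <= (0, 2) -> finishes; pool += (1, 1) = (1, 3)
  T_g needs (1, 1) <= (1, 3) -> finishes; pool += (0, 1) = (1, 4)
  T_d needs (1, 4) <= (1, 4) -> finishes; pool += (0, 3) = (1, 7)
  T_a needs (1, 5) <= (1, 7) -> finishes; pool += (2, 0) = (3, 7)
  T_f needs (1, 7) <= (3, 7) -> finishes; pool += (0, 3) = (3, 10)
  T_b needs (2, 9) <= (3, 10) -> finishes; pool += (0, 2) = (3, 12)
  T_e needs (2, 12) <= (3, 12) -> finishes; pool += (2, 0) = (5, 12)


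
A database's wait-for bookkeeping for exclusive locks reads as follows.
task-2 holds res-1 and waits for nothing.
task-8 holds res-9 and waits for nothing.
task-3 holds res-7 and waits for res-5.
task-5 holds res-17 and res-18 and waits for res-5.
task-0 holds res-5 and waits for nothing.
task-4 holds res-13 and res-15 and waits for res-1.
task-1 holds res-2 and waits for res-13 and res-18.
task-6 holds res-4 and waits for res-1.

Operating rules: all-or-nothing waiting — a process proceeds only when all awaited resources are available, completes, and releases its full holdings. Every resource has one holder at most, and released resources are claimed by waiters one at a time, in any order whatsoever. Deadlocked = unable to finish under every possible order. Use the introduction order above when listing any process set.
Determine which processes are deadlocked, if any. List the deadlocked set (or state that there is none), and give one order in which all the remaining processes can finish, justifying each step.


Nothing here is deadlocked.
Key observation: all waits point, directly or indirectly, at processes that can finish, so nothing is permanently blocked.
One completion order for the rest: task-0, task-2, task-3, task-4, task-5, task-6, task-8, task-1.
Verifying each step:
  run task-0 (it waits on nothing); releases res-5
  run task-2 (it waits on nothing); releases res-1
  task-3 waits on res-5 — all released -> runs and releases res-7
  task-4 waits on res-1 — all released -> runs and releases res-13 and res-15
  task-5 waits on res-5 — all released -> runs and releases res-17 and res-18
  task-6 waits on res-1 — all released -> runs and releases res-4
  run task-8 (it waits on nothing); releases res-9
  task-1 waits on res-13 and res-18 — all released -> runs and releases res-2


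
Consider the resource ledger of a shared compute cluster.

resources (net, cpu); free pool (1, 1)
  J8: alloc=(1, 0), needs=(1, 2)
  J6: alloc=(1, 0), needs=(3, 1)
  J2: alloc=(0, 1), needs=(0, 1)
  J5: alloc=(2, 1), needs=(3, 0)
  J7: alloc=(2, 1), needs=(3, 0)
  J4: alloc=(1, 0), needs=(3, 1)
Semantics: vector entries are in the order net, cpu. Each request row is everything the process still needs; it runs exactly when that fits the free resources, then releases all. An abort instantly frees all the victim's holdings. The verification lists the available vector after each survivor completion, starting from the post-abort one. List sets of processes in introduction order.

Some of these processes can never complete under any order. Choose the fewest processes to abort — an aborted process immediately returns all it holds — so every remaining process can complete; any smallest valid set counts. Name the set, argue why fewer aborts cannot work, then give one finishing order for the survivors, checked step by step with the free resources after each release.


The answer: abort J6.
Key observation: the deadlocked J7 becomes finishable only because J6 released (1, 0); it completes at step 3 below.
Why nothing smaller works: aborting no one leaves the state deadlocked as given.
One survivor order: J2, J8, J7, J4, J5. Verifying each step (post-abort pool first):
  pool = (2, 1)
  J2: need (0, 1) fits (2, 1); releases (0, 1), pool now (2, 2)
  J8: need (1, 2) fits (2, 2); releases (1, 0), pool now (3, 2)
  J7: need (3, 0) fits (3, 2); releases (2, 1), pool now (5, 3)
  J4: need (3, 1) fits (5, 3); releases (1, 0), pool now (6, 3)
  J5: need (3, 0) fits (6, 3); releases (2, 1), pool now (8, 4)


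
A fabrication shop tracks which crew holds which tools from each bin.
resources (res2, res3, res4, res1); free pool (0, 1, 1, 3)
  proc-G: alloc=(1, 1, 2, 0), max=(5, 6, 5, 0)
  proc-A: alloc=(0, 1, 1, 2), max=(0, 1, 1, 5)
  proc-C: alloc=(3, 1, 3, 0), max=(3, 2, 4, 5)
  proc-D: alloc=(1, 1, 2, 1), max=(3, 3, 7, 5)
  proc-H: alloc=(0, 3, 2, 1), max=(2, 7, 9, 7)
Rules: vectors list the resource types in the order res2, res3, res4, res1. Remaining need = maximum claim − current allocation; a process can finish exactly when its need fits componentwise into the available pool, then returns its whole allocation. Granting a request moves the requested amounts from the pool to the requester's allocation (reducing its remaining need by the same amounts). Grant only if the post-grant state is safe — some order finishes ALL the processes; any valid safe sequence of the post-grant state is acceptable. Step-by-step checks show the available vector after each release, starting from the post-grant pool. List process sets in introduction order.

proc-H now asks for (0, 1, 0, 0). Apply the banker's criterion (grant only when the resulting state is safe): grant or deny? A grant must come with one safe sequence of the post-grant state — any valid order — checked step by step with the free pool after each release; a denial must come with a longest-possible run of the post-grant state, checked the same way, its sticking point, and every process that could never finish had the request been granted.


GRANT — the state after the grant stays safe, e.g. via proc-A, proc-C, proc-D, proc-H, proc-G.
Key observation: post-grant, (0, 0, 1, 3) remains, and an order beginning with proc-A completes everyone.
Check on the post-grant state, step by step:
  pool = (0, 0, 1, 3)
  proc-A needs (0, 0, 0, 3) <= (0, 0, 1, 3) -> finishes; pool += (0, 1, 1, 2) = (0, 1, 2, 5)
  proc-C needs (0, 1, 1, 5) <= (0, 1, 2, 5) -> finishes; pool += (3, 1, 3, 0) = (3, 2, 5, 5)
  proc-D needs (2, 2, 5, 4) <= (3, 2, 5, 5) -> finishes; pool += (1, 1, 2, 1) = (4, 3, 7, 6)
  proc-H needs (2, 3, 7, 6) <= (4, 3, 7, 6) -> finishes; pool += (0, 4, 2, 1) = (4, 7, 9, 7)
  proc-G needs (4, 5, 3, 0) <= (4, 7, 9, 7) -> finishes; pool += (1, 1, 2, 0) = (5, 8, 11, 7)


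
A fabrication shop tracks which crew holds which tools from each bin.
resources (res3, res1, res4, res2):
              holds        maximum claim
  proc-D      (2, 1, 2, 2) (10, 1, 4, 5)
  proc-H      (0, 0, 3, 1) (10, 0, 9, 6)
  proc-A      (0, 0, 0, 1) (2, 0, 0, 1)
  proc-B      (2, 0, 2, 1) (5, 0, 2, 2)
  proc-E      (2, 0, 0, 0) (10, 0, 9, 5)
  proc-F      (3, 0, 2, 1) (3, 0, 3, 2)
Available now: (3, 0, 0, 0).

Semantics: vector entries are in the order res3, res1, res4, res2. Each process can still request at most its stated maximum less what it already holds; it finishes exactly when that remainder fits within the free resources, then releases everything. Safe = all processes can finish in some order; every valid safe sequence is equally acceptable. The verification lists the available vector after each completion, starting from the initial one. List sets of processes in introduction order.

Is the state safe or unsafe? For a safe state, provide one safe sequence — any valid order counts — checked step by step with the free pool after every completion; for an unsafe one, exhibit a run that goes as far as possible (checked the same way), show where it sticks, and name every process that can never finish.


The state is SAFE; one workable sequence: proc-A, proc-B, proc-F, proc-D, proc-H, proc-E.
Key observation: the order's first zero-slack moment is proc-B ((3, 0, 0, 1) needed, (3, 0, 0, 1) free — a requested resource with nothing to spare).
Step-by-step check:
  pool = (3, 0, 0, 0)
  run proc-A (needs (2, 0, 0, 0), free (3, 0, 0, 0)); after release of (0, 0, 0, 1) the pool is (3, 0, 0, 1)
  run proc-B (needs (3, 0, 0, 1), free (3, 0, 0, 1)); after release of (2, 0, 2, 1) the pool is (5, 0, 2, 2)
  run proc-F (needs (0, 0, 1, 1), free (5, 0, 2, 2)); after release of (3, 0, 2, 1) the pool is (8, 0, 4, 3)
  run proc-D (needs (8, 0, 2, 3), free (8, 0, 4, 3)); after release of (2, 1, 2, 2) the pool is (10, 1, 6, 5)
  run proc-H (needs (10, 0, 6, 5), free (10, 1, 6, 5)); after release of (0, 0, 3, 1) the pool is (10, 1, 9, 6)
  run proc-E (needs (8, 0, 9, 5), free (10, 1, 9, 6)); after release of (2, 0, 0, 0) the pool is (12, 1, 9, 6)


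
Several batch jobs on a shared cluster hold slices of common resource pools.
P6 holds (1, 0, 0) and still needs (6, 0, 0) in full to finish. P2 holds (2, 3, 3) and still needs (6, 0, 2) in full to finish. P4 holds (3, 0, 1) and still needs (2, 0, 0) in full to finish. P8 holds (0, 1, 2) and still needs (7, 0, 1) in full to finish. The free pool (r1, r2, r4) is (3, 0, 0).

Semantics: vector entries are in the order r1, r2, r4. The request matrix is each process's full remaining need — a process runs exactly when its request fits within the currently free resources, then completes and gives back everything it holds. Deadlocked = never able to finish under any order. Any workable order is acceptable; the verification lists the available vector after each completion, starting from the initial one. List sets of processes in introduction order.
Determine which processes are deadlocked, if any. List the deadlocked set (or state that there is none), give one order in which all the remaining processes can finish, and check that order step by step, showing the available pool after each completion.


The deadlocked set is empty.
Key observation: P4 leads a chain of completions in which each release enables another process.
The rest can finish in the order P4, P6, P8, P2. Verifying each step:
  pool = (3, 0, 0)
  P4 needs (2, 0, 0) <= (3, 0, 0) -> finishes; pool += (3, 0, 1) = (6, 0, 1)
  P6 needs (6, 0, 0) <= (6, 0, 1) -> finishes; pool += (1, 0, 0) = (7, 0, 1)
  P8 needs (7, 0, 1) <= (7, 0, 1) -> finishes; pool += (0, 1, 2) = (7, 1, 3)
  P2 needs (6, 0, 2) <= (7, 1, 3) -> finishes; pool += (2, 3, 3) = (9, 4, 6)


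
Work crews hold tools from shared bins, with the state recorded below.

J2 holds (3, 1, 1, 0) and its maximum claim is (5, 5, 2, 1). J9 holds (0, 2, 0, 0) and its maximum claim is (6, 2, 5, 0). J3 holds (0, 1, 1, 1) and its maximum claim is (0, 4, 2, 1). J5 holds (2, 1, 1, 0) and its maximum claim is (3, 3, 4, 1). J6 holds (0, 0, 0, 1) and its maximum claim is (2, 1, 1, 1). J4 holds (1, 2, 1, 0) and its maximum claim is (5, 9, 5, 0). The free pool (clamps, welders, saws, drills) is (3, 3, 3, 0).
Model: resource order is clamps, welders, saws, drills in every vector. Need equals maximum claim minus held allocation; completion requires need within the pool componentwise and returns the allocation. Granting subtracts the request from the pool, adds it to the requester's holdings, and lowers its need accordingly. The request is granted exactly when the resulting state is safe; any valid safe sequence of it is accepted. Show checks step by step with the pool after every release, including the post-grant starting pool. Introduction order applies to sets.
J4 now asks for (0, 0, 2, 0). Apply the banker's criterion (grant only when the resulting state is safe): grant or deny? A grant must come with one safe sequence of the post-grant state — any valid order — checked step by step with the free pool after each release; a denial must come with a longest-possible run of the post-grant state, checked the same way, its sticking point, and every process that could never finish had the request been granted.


DENY: after the grant no complete ordering would exist.
Key observation: after J3, J2, J5, J6 the pool peaks at (8, 6, 4, 2), and each blocked process is short somewhere: J9 on saws; J4 on welders.
After a pretend grant, a maximal execution: J3, J2, J5, J6 — then nothing else fits. Verifying each step:
  pool = (3, 3, 1, 0)
  J3: need (0, 3, 1, 0) fits (3, 3, 1, 0); releases (0, 1, 1, 1), pool now (3, 4, 2, 1)
  J2: need (2, 4, 1, 1) fits (3, 4, 2, 1); releases (3, 1, 1, 0), pool now (6, 5, 3, 1)
  J5: need (1, 2, 3, 1) fits (6, 5, 3, 1); releases (2, 1, 1, 0), pool now (8, 6, 4, 1)
  J6: need (2, 1, 1, 0) fits (8, 6, 4, 1); releases (0, 0, 0, 1), pool now (8, 6, 4, 2)
  J9 still needs (6, 0, 5, 0) but only (8, 6, 4, 2) is free — short on saws
  J4 still needs (4, 7, 2, 0) but only (8, 6, 4, 2) is free — short on welders
Processes that could never finish after the grant: J9 and J4.


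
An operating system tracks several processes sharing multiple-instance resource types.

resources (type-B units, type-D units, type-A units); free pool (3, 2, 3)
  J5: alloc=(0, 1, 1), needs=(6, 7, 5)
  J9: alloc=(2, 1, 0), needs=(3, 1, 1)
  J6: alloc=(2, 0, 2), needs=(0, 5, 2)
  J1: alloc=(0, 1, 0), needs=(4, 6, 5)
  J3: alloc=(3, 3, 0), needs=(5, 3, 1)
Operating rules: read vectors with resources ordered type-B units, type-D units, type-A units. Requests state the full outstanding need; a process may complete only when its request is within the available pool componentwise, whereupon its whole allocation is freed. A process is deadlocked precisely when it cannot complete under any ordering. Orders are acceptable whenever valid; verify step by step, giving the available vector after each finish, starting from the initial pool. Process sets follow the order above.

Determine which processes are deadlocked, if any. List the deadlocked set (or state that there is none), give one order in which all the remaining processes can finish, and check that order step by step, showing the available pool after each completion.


The deadlocked set is empty.
Key observation: there is always a runnable process — J9 first — so the state unwinds completely.
A valid finishing order for the others: J9, J3, J6, J1, J5. Step-by-step check:
  pool = (3, 2, 3)
  J9: need (3, 1, 1) fits (3, 2, 3); releases (2, 1, 0), pool now (5, 3, 3)
  J3: need (5, 3, 1) fits (5, 3, 3); releases (3, 3, 0), pool now (8, 6, 3)
  J6: need (0, 5, 2) fits (8, 6, 3); releases (2, 0, 2), pool now (10, 6, 5)
  J1: need (4, 6, 5) fits (10, 6, 5); releases (0, 1, 0), pool now (10, 7, 5)
  J5: need (6, 7, 5) fits (10, 7, 5); releases (0, 1, 1), pool now (10, 8, 6)


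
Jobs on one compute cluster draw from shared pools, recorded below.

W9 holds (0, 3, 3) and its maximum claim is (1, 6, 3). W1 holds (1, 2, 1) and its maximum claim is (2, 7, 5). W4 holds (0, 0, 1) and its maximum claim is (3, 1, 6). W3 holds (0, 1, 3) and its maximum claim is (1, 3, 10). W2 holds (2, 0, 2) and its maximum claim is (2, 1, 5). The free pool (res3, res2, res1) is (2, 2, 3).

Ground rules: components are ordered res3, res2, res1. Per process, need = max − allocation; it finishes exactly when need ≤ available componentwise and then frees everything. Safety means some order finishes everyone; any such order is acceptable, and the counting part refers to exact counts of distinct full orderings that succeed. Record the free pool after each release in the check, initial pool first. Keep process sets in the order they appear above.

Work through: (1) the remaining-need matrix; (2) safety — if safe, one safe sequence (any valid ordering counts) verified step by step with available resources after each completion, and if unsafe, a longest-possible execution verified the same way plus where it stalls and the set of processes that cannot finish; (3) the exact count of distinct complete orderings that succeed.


(1) Need matrix, components ordered res3, res2, res1:
  W9: (1, 3, 0)
  W1: (1, 5, 4)
  W4: (3, 1, 5)
  W3: (1, 2, 7)
  W2: (0, 1, 3)
(2) The state is UNSAFE.
Key observation: after W2, W4 the pool peaks at (4, 2, 6), and each blocked process is short somewhere: W9 on res2; W1 on res2; W3 on res1.
Going as far as possible: W2, W4; after that, nothing fits. Verifying each step:
  pool = (2, 2, 3)
  W2: need (0, 1, 3) fits (2, 2, 3); releases (2, 0, 2), pool now (4, 2, 5)
  W4: need (3, 1, 5) fits (4, 2, 5); releases (0, 0, 1), pool now (4, 2, 6)
  blocked: W9 wants (1, 3, 0), pool (4, 2, 6) — not enough res2
  blocked: W1 wants (1, 5, 4), pool (4, 2, 6) — not enough res2
  blocked: W3 wants (1, 2, 7), pool (4, 2, 6) — not enough res1
Permanently blocked: W9, W1 and W3.
(3) The exact count: 0 of the possible complete orderings are safe sequences.


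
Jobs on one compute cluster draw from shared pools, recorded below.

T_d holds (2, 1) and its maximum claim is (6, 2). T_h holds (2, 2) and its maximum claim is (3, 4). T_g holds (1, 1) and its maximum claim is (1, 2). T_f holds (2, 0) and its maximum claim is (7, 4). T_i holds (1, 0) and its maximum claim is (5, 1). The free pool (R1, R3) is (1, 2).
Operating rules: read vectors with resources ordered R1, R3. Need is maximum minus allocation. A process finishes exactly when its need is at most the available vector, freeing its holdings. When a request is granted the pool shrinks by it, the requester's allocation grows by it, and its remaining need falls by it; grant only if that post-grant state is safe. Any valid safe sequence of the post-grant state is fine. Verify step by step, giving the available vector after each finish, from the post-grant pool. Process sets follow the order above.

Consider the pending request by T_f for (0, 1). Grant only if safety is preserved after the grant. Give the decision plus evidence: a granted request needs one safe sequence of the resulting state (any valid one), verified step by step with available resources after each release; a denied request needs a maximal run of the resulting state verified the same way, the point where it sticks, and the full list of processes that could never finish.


GRANT. The post-grant state is safe; one safe sequence: T_g, T_h, T_i, T_d, T_f.
Key observation: the transfer keeps a workable pool ((1, 1)); T_g starts the safe sequence.
Verifying the post-grant state step by step:
  pool = (1, 1)
  run T_g (needs (0, 1), free (1, 1)); after release of (1, 1) the pool is (2, 2)
  run T_h (needs (1, 2), free (2, 2)); after release of (2, 2) the pool is (4, 4)
  run T_i (needs (4, 1), free (4, 4)); after release of (1, 0) the pool is (5, 4)
  run T_d (needs (4, 1), free (5, 4)); after release of (2, 1) the pool is (7, 5)
  run T_f (needs (5, 3), free (7, 5)); after release of (2, 1) the pool is (9, 6)


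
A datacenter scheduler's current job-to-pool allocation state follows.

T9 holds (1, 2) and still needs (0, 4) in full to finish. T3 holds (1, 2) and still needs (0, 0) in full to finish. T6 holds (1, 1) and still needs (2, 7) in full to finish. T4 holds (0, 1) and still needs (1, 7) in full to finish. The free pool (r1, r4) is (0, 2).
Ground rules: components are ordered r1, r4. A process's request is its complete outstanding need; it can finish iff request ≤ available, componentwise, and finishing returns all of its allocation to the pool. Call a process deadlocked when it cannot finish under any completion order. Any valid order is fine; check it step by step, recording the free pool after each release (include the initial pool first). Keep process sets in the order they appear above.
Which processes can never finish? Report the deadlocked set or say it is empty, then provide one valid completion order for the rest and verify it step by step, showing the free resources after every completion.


The deadlocked set is T6 and T4.
Key observation: the wall is r4: completing T3, T9 brings the pool only to (2, 6), and all the rest need more.
A valid finishing order for the others: T3, T9. Check, step by step:
  pool = (0, 2)
  run T3 (needs (0, 0), free (0, 2)); after release of (1, 2) the pool is (1, 4)
  run T9 (needs (0, 4), free (1, 4)); after release of (1, 2) the pool is (2, 6)
The blocked processes can never fit:
  T6 still needs (2, 7) but only (2, 6) is free — short on r4
  T4 still needs (1, 7) but only (2, 6) is free — short on r4


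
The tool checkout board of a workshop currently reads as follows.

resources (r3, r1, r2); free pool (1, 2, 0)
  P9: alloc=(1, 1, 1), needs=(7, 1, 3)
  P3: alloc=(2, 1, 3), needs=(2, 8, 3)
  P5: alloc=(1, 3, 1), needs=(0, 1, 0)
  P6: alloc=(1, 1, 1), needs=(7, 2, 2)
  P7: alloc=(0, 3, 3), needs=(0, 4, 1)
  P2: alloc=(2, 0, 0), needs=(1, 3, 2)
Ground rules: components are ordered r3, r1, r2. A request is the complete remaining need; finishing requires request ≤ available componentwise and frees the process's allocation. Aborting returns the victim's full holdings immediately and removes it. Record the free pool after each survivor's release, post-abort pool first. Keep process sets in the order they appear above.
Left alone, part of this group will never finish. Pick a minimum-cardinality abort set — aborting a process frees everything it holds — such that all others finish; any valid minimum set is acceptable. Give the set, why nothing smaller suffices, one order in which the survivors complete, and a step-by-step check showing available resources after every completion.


The answer: abort P9.
Key observation: aborting P9 returns (1, 1, 1), and P6 — hopeless before — runs at step 5 with the returned capacity in the pool.
Minimality: the empty abort set fails — the state is deadlocked as it stands.
One survivor order: P5, P7, P2, P3, P6. Verifying each step (post-abort pool first):
  pool = (2, 3, 1)
  P5 needs (0, 1, 0) <= (2, 3, 1) -> finishes; pool += (1, 3, 1) = (3, 6, 2)
  P7 needs (0, 4, 1) <= (3, 6, 2) -> finishes; pool += (0, 3, 3) = (3, 9, 5)
  P2 needs (1, 3, 2) <= (3, 9, 5) -> finishes; pool += (2, 0, 0) = (5, 9, 5)
  P3 needs (2, 8, 3) <= (5, 9, 5) -> finishes; pool += (2, 1, 3) = (7, 10, 8)
  P6 needs (7, 2, 2) <= (7, 10, 8) -> finishes; pool += (1, 1, 1) = (8, 11, 9)


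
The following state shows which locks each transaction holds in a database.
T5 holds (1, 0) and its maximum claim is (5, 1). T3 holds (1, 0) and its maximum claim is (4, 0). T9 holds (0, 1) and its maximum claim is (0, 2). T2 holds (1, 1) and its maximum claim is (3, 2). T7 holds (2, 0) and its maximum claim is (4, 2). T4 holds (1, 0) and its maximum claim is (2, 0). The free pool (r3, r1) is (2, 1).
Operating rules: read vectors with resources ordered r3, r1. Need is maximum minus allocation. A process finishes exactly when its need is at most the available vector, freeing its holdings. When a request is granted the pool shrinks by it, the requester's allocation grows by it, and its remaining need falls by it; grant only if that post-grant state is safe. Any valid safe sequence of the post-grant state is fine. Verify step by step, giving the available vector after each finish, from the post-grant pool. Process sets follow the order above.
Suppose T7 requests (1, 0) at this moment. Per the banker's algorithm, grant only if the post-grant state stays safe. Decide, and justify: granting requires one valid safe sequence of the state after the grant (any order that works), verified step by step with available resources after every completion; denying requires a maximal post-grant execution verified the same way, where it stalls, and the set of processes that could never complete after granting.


GRANT. The post-grant state is safe; one safe sequence: T9, T7, T2, T4, T5, T3.
Key observation: after the grant the pool drops to (1, 1), which still lets T9 finish first and unwind the rest.
Check on the post-grant state, step by step:
  pool = (1, 1)
  T9: need (0, 1) fits (1, 1); releases (0, 1), pool now (1, 2)
  T7: need (1, 2) fits (1, 2); releases (3, 0), pool now (4, 2)
  T2: need (2, 1) fits (4, 2); releases (1, 1), pool now (5, 3)
  T4: need (1, 0) fits (5, 3); releases (1, 0), pool now (6, 3)
  T5: need (4, 1) fits (6, 3); releases (1, 0), pool now (7, 3)
  T3: need (3, 0) fits (7, 3); releases (1, 0), pool now (8, 3)


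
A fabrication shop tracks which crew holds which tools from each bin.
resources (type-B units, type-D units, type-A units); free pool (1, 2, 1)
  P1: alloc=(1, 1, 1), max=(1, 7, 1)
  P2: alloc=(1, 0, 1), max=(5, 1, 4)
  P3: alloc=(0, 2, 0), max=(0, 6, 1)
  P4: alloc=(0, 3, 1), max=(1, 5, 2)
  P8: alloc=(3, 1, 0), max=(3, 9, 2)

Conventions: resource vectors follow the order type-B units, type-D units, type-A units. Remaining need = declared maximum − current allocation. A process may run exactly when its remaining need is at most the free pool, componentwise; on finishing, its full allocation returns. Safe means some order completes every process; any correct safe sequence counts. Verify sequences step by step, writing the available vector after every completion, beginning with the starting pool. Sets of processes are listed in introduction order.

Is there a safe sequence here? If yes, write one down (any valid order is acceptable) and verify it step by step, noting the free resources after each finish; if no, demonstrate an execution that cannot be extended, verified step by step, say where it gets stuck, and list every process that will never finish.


SAFE. One safe sequence: P4, P3, P1, P8, P2.
Key observation: the first exact fit in this order is P4 — it needs (1, 2, 1) with (1, 2, 1) free, meeting a requested resource to the last unit.
Check, step by step:
  pool = (1, 2, 1)
  P4: need (1, 2, 1) fits (1, 2, 1); releases (0, 3, 1), pool now (1, 5, 2)
  P3: need (0, 4, 1) fits (1, 5, 2); releases (0, 2, 0), pool now (1, 7, 2)
  P1: need (0, 6, 0) fits (1, 7, 2); releases (1, 1, 1), pool now (2, 8, 3)
  P8: need (0, 8, 2) fits (2, 8, 3); releases (3, 1, 0), pool now (5, 9, 3)
  P2: need (4, 1, 3) fits (5, 9, 3); releases (1, 0, 1), pool now (6, 9, 4)


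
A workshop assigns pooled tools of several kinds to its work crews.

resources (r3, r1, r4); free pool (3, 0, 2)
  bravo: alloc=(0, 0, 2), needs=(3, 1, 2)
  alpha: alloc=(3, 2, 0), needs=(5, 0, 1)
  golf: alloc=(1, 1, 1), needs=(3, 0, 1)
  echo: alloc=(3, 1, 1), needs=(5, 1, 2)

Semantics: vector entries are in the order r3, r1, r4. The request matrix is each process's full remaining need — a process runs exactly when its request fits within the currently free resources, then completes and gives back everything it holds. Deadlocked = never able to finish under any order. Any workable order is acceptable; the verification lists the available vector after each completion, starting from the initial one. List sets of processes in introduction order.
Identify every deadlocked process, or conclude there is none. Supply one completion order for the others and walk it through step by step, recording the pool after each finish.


Deadlocked: alpha and echo.
Key observation: no order helps: past golf, bravo, the free pool tops out at (4, 1, 5), below what each blocked process needs in r3.
The rest can finish in the order golf, bravo. Walking it through:
  pool = (3, 0, 2)
  run golf (needs (3, 0, 1), free (3, 0, 2)); after release of (1, 1, 1) the pool is (4, 1, 3)
  run bravo (needs (3, 1, 2), free (4, 1, 3)); after release of (0, 0, 2) the pool is (4, 1, 5)
The blocked processes can never fit:
  alpha still needs (5, 0, 1) but only (4, 1, 5) is free — short on r3
  echo still needs (5, 1, 2) but only (4, 1, 5) is free — short on r3


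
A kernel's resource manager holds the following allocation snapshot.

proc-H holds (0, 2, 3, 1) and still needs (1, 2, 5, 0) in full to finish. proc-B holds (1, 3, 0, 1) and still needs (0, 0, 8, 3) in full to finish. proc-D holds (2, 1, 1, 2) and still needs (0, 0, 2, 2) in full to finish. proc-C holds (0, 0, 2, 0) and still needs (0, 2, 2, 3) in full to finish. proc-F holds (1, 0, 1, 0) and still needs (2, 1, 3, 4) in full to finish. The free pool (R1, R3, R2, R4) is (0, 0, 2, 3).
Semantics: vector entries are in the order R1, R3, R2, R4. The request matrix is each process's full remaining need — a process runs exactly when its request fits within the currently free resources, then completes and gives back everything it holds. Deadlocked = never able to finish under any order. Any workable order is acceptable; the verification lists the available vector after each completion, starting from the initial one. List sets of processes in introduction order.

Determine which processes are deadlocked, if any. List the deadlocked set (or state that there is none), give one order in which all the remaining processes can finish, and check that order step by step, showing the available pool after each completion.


Deadlocked set: proc-H, proc-B and proc-C.
Key observation: after proc-D, proc-F the pool peaks at (3, 1, 4, 5), and each blocked process is short somewhere: proc-H on R3, R2; proc-B on R2; proc-C on R3.
One completion order for the rest: proc-D, proc-F. Verifying each step:
  pool = (0, 0, 2, 3)
  proc-D needs (0, 0, 2, 2) <= (0, 0, 2, 3) -> finishes; pool += (2, 1, 1, 2) = (2, 1, 3, 5)
  proc-F needs (2, 1, 3, 4) <= (2, 1, 3, 5) -> finishes; pool += (1, 0, 1, 0) = (3, 1, 4, 5)
None of the blocked processes ever fits:
  proc-H cannot run: need (1, 2, 5, 0) vs free (3, 1, 4, 5) (insufficient R3 and R2)
  proc-B cannot run: need (0, 0, 8, 3) vs free (3, 1, 4, 5) (insufficient R2)
  proc-C cannot run: need (0, 2, 2, 3) vs free (3, 1, 4, 5) (insufficient R3)
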